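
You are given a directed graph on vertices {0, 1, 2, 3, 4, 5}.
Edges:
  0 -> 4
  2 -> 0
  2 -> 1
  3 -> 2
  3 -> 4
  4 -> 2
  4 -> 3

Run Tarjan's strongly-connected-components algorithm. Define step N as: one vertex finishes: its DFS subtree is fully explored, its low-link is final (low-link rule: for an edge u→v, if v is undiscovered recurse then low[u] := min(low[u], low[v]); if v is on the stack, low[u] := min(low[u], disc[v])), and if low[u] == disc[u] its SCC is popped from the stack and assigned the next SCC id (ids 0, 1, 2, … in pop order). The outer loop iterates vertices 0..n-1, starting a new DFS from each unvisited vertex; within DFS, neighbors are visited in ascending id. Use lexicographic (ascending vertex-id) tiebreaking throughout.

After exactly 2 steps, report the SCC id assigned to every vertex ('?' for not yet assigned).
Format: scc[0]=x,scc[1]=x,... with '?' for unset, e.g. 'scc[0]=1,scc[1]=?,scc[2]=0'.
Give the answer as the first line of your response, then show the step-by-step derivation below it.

scc[0]=?,scc[1]=0,scc[2]=?,scc[3]=?,scc[4]=?,scc[5]=?

step 1: low=(low[0]=0,low[1]=3,low[2]=0,low[3]=?,low[4]=1,low[5]=?); scc=(scc[0]=?,scc[1]=0,scc[2]=?,scc[3]=?,scc[4]=?,scc[5]=?)
step 2: low=(low[0]=0,low[1]=3,low[2]=0,low[3]=?,low[4]=1,low[5]=?); scc=(scc[0]=?,scc[1]=0,scc[2]=?,scc[3]=?,scc[4]=?,scc[5]=?)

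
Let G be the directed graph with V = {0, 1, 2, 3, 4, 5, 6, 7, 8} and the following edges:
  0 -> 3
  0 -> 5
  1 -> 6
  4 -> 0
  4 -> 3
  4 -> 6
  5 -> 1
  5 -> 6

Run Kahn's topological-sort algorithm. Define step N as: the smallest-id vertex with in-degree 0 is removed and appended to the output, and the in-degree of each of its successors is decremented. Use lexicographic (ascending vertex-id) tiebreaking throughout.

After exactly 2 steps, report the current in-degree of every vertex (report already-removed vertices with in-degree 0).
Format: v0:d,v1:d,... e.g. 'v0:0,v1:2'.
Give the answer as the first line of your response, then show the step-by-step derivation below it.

v0:0,v1:1,v2:0,v3:1,v4:0,v5:1,v6:2,v7:0,v8:0

step 1: output 2; order=[2]; indeg=(1,1,0,2,0,1,3,0,0)
step 2: output 4; order=[2,4]; indeg=(0,1,0,1,0,1,2,0,0)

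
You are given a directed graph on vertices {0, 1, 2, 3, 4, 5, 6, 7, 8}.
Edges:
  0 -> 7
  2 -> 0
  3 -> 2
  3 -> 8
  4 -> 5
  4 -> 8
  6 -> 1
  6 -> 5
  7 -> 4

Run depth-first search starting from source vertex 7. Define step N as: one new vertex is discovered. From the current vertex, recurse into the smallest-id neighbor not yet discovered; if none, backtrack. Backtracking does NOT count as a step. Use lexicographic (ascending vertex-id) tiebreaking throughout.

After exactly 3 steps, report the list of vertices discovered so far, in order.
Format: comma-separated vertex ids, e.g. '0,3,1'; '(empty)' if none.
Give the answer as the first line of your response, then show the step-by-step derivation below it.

7,4,5

step 1: discover 7; path=7; order=7
step 2: discover 4; path=7>4; order=7,4
step 3: discover 5; path=7>4>5; order=7,4,5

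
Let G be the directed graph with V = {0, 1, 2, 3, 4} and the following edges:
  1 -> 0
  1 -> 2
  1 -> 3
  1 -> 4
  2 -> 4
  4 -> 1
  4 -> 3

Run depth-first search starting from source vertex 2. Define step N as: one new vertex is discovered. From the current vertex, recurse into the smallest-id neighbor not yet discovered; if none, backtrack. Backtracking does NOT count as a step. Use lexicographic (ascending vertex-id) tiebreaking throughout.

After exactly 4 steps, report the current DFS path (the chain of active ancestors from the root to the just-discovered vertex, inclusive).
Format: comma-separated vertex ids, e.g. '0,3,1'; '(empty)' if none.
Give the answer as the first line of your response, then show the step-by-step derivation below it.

2,4,1,0

step 1: discover 2; path=2; order=2
step 2: discover 4; path=2>4; order=2,4
step 3: discover 1; path=2>4>1; order=2,4,1
step 4: discover 0; path=2>4>1>0; order=2,4,1,0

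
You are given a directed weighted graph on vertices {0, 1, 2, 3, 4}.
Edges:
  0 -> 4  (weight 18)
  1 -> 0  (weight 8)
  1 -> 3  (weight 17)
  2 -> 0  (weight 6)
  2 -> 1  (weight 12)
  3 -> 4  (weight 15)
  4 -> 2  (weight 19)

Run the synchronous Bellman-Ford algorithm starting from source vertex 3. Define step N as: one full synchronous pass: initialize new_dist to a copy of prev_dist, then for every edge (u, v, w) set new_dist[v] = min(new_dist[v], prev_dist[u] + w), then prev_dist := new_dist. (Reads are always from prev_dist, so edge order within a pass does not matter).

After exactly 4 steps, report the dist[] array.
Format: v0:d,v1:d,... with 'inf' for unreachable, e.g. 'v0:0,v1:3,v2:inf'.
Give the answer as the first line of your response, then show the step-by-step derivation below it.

v0:40,v1:46,v2:34,v3:0,v4:15

step 1: dist = v0:inf,v1:inf,v2:inf,v3:0,v4:15
step 2: dist = v0:inf,v1:inf,v2:34,v3:0,v4:15
step 3: dist = v0:40,v1:46,v2:34,v3:0,v4:15
step 4: dist = v0:40,v1:46,v2:34,v3:0,v4:15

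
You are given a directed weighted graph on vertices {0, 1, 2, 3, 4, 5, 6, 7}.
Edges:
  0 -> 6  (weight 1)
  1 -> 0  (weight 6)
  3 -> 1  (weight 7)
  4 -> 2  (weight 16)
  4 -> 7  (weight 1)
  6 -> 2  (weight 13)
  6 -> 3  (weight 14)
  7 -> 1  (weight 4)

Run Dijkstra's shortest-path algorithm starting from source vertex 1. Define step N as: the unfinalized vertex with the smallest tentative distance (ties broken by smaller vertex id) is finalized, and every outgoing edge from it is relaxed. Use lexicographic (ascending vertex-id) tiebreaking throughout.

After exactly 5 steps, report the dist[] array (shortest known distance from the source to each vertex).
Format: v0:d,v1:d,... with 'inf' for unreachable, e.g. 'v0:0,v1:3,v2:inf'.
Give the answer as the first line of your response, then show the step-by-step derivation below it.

v0:6,v1:0,v2:20,v3:21,v4:inf,v5:inf,v6:7,v7:inf

step 1: dist = v0:6,v1:0,v2:inf,v3:inf,v4:inf,v5:inf,v6:inf,v7:inf
step 2: dist = v0:6,v1:0,v2:inf,v3:inf,v4:inf,v5:inf,v6:7,v7:inf
step 3: dist = v0:6,v1:0,v2:20,v3:21,v4:inf,v5:inf,v6:7,v7:inf
step 4: dist = v0:6,v1:0,v2:20,v3:21,v4:inf,v5:inf,v6:7,v7:inf
step 5: dist = v0:6,v1:0,v2:20,v3:21,v4:inf,v5:inf,v6:7,v7:inf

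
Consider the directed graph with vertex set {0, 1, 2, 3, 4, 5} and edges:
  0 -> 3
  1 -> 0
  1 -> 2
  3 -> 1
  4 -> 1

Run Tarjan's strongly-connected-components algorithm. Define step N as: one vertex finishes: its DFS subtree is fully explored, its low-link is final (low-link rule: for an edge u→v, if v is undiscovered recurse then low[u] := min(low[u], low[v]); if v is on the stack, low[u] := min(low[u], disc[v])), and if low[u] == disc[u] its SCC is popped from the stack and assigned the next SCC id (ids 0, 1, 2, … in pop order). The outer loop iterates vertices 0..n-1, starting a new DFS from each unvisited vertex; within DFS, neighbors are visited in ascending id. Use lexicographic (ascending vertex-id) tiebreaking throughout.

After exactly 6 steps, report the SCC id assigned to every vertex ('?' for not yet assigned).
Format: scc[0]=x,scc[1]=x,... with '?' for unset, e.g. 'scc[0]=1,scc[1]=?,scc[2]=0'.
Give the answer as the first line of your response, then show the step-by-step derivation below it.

scc[0]=1,scc[1]=1,scc[2]=0,scc[3]=1,scc[4]=2,scc[5]=3

step 1: low=(low[0]=0,low[1]=0,low[2]=3,low[3]=1,low[4]=?,low[5]=?); scc=(scc[0]=?,scc[1]=?,scc[2]=0,scc[3]=?,scc[4]=?,scc[5]=?)
step 2: low=(low[0]=0,low[1]=0,low[2]=3,low[3]=1,low[4]=?,low[5]=?); scc=(scc[0]=?,scc[1]=?,scc[2]=0,scc[3]=?,scc[4]=?,scc[5]=?)
step 3: low=(low[0]=0,low[1]=0,low[2]=3,low[3]=0,low[4]=?,low[5]=?); scc=(scc[0]=?,scc[1]=?,scc[2]=0,scc[3]=?,scc[4]=?,scc[5]=?)
step 4: low=(low[0]=0,low[1]=0,low[2]=3,low[3]=0,low[4]=?,low[5]=?); scc=(scc[0]=1,scc[1]=1,scc[2]=0,scc[3]=1,scc[4]=?,scc[5]=?)
step 5: low=(low[0]=0,low[1]=0,low[2]=3,low[3]=0,low[4]=4,low[5]=?); scc=(scc[0]=1,scc[1]=1,scc[2]=0,scc[3]=1,scc[4]=2,scc[5]=?)
step 6: low=(low[0]=0,low[1]=0,low[2]=3,low[3]=0,low[4]=4,low[5]=5); scc=(scc[0]=1,scc[1]=1,scc[2]=0,scc[3]=1,scc[4]=2,scc[5]=3)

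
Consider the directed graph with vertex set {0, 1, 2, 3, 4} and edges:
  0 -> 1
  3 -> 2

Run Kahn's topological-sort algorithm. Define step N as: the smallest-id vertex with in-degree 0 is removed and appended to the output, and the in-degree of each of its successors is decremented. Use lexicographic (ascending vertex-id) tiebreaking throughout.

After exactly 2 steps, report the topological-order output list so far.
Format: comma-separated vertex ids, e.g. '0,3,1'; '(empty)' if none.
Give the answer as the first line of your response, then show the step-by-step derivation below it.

0,1

step 1: output 0; order=[0]; indeg=(0,0,1,0,0)
step 2: output 1; order=[0,1]; indeg=(0,0,1,0,0)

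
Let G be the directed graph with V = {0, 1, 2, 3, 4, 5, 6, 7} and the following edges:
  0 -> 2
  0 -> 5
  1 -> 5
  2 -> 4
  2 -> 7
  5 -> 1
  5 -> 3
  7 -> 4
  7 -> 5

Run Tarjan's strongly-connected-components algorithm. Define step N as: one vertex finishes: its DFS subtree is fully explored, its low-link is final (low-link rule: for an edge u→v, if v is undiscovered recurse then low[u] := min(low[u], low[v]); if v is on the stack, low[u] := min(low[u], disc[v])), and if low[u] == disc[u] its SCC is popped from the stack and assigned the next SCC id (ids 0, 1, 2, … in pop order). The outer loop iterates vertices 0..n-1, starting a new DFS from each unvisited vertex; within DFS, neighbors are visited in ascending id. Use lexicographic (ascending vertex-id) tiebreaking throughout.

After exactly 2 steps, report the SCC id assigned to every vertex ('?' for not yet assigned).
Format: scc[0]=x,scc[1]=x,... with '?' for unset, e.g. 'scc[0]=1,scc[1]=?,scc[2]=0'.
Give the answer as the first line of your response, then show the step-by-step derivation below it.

scc[0]=?,scc[1]=?,scc[2]=?,scc[3]=?,scc[4]=0,scc[5]=?,scc[6]=?,scc[7]=?

step 1: low=(low[0]=0,low[1]=?,low[2]=1,low[3]=?,low[4]=2,low[5]=?,low[6]=?,low[7]=?); scc=(scc[0]=?,scc[1]=?,scc[2]=?,scc[3]=?,scc[4]=0,scc[5]=?,scc[6]=?,scc[7]=?)
step 2: low=(low[0]=0,low[1]=4,low[2]=1,low[3]=?,low[4]=2,low[5]=4,low[6]=?,low[7]=3); scc=(scc[0]=?,scc[1]=?,scc[2]=?,scc[3]=?,scc[4]=0,scc[5]=?,scc[6]=?,scc[7]=?)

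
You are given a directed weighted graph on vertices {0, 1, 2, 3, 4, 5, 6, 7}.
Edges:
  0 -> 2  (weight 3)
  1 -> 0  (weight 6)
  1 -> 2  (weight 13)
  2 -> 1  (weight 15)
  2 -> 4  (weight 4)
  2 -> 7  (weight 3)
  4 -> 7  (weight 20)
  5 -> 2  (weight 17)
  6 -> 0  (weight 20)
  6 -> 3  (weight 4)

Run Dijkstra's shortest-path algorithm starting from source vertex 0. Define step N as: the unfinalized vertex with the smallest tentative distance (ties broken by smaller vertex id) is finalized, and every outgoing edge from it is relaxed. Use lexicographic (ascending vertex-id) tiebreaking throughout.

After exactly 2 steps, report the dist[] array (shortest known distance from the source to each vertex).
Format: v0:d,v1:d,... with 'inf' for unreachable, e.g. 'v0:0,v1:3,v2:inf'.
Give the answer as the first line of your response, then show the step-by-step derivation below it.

v0:0,v1:18,v2:3,v3:inf,v4:7,v5:inf,v6:inf,v7:6

step 1: dist = v0:0,v1:inf,v2:3,v3:inf,v4:inf,v5:inf,v6:inf,v7:inf
step 2: dist = v0:0,v1:18,v2:3,v3:inf,v4:7,v5:inf,v6:inf,v7:6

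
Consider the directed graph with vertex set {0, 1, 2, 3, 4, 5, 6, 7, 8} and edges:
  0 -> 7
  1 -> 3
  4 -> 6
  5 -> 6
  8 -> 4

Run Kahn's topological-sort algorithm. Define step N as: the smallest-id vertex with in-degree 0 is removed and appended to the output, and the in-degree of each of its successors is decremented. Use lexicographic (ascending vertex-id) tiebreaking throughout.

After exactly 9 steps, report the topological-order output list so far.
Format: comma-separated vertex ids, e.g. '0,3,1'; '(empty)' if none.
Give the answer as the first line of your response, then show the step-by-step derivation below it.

0,1,2,3,5,7,8,4,6

step 1: output 0; order=[0]; indeg=(0,0,0,1,1,0,2,0,0)
step 2: output 1; order=[0,1]; indeg=(0,0,0,0,1,0,2,0,0)
step 3: output 2; order=[0,1,2]; indeg=(0,0,0,0,1,0,2,0,0)
step 4: output 3; order=[0,1,2,3]; indeg=(0,0,0,0,1,0,2,0,0)
step 5: output 5; order=[0,1,2,3,5]; indeg=(0,0,0,0,1,0,1,0,0)
step 6: output 7; order=[0,1,2,3,5,7]; indeg=(0,0,0,0,1,0,1,0,0)
step 7: output 8; order=[0,1,2,3,5,7,8]; indeg=(0,0,0,0,0,0,1,0,0)
step 8: output 4; order=[0,1,2,3,5,7,8,4]; indeg=(0,0,0,0,0,0,0,0,0)
step 9: output 6; order=[0,1,2,3,5,7,8,4,6]; indeg=(0,0,0,0,0,0,0,0,0)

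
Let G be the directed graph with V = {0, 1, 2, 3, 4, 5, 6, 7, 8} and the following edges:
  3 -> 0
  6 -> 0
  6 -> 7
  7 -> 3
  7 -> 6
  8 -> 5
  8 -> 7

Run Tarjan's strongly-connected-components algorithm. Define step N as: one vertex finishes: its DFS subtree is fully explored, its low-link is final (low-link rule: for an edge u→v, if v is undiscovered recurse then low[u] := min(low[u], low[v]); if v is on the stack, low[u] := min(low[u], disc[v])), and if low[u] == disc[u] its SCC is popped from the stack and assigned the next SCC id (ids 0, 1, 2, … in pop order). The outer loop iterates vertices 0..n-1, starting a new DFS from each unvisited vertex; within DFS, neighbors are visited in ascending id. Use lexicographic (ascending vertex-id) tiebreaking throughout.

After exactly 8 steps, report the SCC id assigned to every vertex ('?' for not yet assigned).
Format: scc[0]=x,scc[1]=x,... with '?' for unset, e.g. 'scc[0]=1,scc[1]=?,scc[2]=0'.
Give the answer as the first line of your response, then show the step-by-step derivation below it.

scc[0]=0,scc[1]=1,scc[2]=2,scc[3]=3,scc[4]=4,scc[5]=5,scc[6]=6,scc[7]=6,scc[8]=?

step 1: low=(low[0]=0,low[1]=?,low[2]=?,low[3]=?,low[4]=?,low[5]=?,low[6]=?,low[7]=?,low[8]=?); scc=(scc[0]=0,scc[1]=?,scc[2]=?,scc[3]=?,scc[4]=?,scc[5]=?,scc[6]=?,scc[7]=?,scc[8]=?)
step 2: low=(low[0]=0,low[1]=1,low[2]=?,low[3]=?,low[4]=?,low[5]=?,low[6]=?,low[7]=?,low[8]=?); scc=(scc[0]=0,scc[1]=1,scc[2]=?,scc[3]=?,scc[4]=?,scc[5]=?,scc[6]=?,scc[7]=?,scc[8]=?)
step 3: low=(low[0]=0,low[1]=1,low[2]=2,low[3]=?,low[4]=?,low[5]=?,low[6]=?,low[7]=?,low[8]=?); scc=(scc[0]=0,scc[1]=1,scc[2]=2,scc[3]=?,scc[4]=?,scc[5]=?,scc[6]=?,scc[7]=?,scc[8]=?)
step 4: low=(low[0]=0,low[1]=1,low[2]=2,low[3]=3,low[4]=?,low[5]=?,low[6]=?,low[7]=?,low[8]=?); scc=(scc[0]=0,scc[1]=1,scc[2]=2,scc[3]=3,scc[4]=?,scc[5]=?,scc[6]=?,scc[7]=?,scc[8]=?)
step 5: low=(low[0]=0,low[1]=1,low[2]=2,low[3]=3,low[4]=4,low[5]=?,low[6]=?,low[7]=?,low[8]=?); scc=(scc[0]=0,scc[1]=1,scc[2]=2,scc[3]=3,scc[4]=4,scc[5]=?,scc[6]=?,scc[7]=?,scc[8]=?)
step 6: low=(low[0]=0,low[1]=1,low[2]=2,low[3]=3,low[4]=4,low[5]=5,low[6]=?,low[7]=?,low[8]=?); scc=(scc[0]=0,scc[1]=1,scc[2]=2,scc[3]=3,scc[4]=4,scc[5]=5,scc[6]=?,scc[7]=?,scc[8]=?)
step 7: low=(low[0]=0,low[1]=1,low[2]=2,low[3]=3,low[4]=4,low[5]=5,low[6]=6,low[7]=6,low[8]=?); scc=(scc[0]=0,scc[1]=1,scc[2]=2,scc[3]=3,scc[4]=4,scc[5]=5,scc[6]=?,scc[7]=?,scc[8]=?)
step 8: low=(low[0]=0,low[1]=1,low[2]=2,low[3]=3,low[4]=4,low[5]=5,low[6]=6,low[7]=6,low[8]=?); scc=(scc[0]=0,scc[1]=1,scc[2]=2,scc[3]=3,scc[4]=4,scc[5]=5,scc[6]=6,scc[7]=6,scc[8]=?)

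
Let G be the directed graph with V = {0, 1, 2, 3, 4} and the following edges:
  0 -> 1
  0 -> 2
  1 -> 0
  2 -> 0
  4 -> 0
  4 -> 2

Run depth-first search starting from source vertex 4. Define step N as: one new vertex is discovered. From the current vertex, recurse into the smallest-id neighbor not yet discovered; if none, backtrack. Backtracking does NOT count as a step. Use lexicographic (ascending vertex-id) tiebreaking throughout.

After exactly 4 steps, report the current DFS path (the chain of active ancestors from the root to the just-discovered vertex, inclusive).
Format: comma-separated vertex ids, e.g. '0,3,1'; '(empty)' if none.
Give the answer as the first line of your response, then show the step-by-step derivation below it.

4,0,2

step 1: discover 4; path=4; order=4
step 2: discover 0; path=4>0; order=4,0
step 3: discover 1; path=4>0>1; order=4,0,1
step 4: discover 2; path=4>0>2; order=4,0,1,2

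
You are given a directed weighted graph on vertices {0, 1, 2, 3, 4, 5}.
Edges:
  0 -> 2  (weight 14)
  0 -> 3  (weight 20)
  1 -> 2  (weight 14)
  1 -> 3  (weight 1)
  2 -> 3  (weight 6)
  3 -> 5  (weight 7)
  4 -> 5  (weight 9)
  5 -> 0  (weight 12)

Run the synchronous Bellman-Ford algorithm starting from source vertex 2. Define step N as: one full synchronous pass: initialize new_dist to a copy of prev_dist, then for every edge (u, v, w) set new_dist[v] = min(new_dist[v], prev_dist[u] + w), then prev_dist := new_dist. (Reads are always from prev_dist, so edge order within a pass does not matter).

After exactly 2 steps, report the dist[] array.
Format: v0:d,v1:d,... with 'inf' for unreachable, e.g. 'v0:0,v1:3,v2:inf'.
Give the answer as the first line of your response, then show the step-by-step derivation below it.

v0:inf,v1:inf,v2:0,v3:6,v4:inf,v5:13

step 1: dist = v0:inf,v1:inf,v2:0,v3:6,v4:inf,v5:inf
step 2: dist = v0:inf,v1:inf,v2:0,v3:6,v4:inf,v5:13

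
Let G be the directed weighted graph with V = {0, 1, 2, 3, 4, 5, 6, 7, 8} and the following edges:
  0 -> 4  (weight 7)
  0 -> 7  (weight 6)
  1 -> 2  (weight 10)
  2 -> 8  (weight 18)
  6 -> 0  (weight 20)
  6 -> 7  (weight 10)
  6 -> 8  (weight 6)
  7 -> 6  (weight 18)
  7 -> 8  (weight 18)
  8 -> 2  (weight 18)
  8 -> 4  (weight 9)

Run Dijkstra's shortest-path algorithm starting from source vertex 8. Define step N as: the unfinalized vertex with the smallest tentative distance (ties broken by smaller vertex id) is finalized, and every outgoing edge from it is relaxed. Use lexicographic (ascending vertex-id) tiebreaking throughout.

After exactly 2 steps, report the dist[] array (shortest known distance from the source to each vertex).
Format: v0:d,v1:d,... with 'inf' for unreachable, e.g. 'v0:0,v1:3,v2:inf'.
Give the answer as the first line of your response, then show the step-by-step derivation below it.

v0:inf,v1:inf,v2:18,v3:inf,v4:9,v5:inf,v6:inf,v7:inf,v8:0

step 1: dist = v0:inf,v1:inf,v2:18,v3:inf,v4:9,v5:inf,v6:inf,v7:inf,v8:0
step 2: dist = v0:inf,v1:inf,v2:18,v3:inf,v4:9,v5:inf,v6:inf,v7:inf,v8:0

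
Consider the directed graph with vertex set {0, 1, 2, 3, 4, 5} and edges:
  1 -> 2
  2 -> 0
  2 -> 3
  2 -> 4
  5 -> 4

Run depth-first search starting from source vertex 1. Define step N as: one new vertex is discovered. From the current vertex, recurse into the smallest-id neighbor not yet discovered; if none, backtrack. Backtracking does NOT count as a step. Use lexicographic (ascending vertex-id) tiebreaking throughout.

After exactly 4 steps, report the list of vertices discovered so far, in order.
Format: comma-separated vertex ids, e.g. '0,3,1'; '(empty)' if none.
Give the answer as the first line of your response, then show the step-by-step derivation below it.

1,2,0,3

step 1: discover 1; path=1; order=1
step 2: discover 2; path=1>2; order=1,2
step 3: discover 0; path=1>2>0; order=1,2,0
step 4: discover 3; path=1>2>3; order=1,2,0,3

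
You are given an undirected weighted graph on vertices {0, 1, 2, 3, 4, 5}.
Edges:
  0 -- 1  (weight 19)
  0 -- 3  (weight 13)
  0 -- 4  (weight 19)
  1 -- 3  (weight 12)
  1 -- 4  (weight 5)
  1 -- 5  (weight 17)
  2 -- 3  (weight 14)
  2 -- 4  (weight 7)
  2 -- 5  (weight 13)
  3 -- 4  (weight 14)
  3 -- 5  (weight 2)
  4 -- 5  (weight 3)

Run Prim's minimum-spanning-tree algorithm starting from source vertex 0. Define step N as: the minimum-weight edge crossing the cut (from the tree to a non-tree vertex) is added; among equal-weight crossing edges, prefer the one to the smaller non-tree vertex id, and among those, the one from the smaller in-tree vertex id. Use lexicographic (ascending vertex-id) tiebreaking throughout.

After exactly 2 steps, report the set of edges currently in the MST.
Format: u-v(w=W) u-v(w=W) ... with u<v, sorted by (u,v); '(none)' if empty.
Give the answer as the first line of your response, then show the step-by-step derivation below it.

0-3(w=13) 3-5(w=2)

step 1: add edge 0-3 (w=13); MST = {0-3(w=13)}
step 2: add edge 3-5 (w=2); MST = {0-3(w=13) 3-5(w=2)}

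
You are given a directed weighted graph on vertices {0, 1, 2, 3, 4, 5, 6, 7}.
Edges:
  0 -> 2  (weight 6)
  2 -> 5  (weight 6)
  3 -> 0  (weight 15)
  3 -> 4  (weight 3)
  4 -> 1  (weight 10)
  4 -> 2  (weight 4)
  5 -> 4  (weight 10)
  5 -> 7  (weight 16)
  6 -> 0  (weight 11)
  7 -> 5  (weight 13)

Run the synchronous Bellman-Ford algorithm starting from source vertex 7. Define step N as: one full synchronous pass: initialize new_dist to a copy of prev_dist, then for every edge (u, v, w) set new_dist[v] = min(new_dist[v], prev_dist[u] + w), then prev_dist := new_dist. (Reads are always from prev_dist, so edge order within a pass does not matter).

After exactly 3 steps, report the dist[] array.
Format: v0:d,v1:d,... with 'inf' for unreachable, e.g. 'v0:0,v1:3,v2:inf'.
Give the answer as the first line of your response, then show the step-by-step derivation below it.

v0:inf,v1:33,v2:27,v3:inf,v4:23,v5:13,v6:inf,v7:0

step 1: dist = v0:inf,v1:inf,v2:inf,v3:inf,v4:inf,v5:13,v6:inf,v7:0
step 2: dist = v0:inf,v1:inf,v2:inf,v3:inf,v4:23,v5:13,v6:inf,v7:0
step 3: dist = v0:inf,v1:33,v2:27,v3:inf,v4:23,v5:13,v6:inf,v7:0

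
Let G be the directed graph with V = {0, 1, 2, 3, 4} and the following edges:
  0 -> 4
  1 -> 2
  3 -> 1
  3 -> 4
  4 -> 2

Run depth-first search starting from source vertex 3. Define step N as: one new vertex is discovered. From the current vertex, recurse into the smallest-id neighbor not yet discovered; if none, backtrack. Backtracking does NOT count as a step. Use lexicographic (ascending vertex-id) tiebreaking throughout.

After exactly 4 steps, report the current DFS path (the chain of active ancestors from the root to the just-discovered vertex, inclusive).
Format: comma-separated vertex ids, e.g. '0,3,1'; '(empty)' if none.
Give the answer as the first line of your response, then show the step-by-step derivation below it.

3,4

step 1: discover 3; path=3; order=3
step 2: discover 1; path=3>1; order=3,1
step 3: discover 2; path=3>1>2; order=3,1,2
step 4: discover 4; path=3>4; order=3,1,2,4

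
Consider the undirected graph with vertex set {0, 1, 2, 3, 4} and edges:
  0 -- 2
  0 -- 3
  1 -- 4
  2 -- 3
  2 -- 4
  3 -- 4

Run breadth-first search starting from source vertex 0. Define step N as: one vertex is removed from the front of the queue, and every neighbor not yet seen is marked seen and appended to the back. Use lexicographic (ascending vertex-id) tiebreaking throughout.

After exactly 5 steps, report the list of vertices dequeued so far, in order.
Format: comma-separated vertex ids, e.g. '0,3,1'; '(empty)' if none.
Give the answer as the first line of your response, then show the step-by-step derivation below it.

0,2,3,4,1

step 1: dequeue 0; queue=[2,3]; order=0
step 2: dequeue 2; queue=[3,4]; order=0,2
step 3: dequeue 3; queue=[4]; order=0,2,3
step 4: dequeue 4; queue=[1]; order=0,2,3,4
step 5: dequeue 1; queue=[(empty)]; order=0,2,3,4,1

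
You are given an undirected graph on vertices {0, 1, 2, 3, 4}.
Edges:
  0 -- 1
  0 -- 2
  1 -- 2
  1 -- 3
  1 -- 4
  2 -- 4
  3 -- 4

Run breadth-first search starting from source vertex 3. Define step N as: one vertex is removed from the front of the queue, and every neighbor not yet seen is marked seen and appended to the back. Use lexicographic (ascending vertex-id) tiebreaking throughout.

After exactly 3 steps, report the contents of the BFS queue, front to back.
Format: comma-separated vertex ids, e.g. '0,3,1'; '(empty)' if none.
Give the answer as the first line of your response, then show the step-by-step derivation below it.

0,2

step 1: dequeue 3; queue=[1,4]; order=3
step 2: dequeue 1; queue=[4,0,2]; order=3,1
step 3: dequeue 4; queue=[0,2]; order=3,1,4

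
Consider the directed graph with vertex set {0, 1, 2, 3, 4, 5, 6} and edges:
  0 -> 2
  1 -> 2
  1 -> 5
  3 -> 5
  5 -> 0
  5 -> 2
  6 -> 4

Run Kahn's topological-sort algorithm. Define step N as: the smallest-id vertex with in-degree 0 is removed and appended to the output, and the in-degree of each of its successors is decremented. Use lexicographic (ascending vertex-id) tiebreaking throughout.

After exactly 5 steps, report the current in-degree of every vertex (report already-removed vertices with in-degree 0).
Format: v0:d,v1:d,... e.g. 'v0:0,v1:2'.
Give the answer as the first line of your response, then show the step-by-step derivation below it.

v0:0,v1:0,v2:0,v3:0,v4:1,v5:0,v6:0

step 1: output 1; order=[1]; indeg=(1,0,2,0,1,1,0)
step 2: output 3; order=[1,3]; indeg=(1,0,2,0,1,0,0)
step 3: output 5; order=[1,3,5]; indeg=(0,0,1,0,1,0,0)
step 4: output 0; order=[1,3,5,0]; indeg=(0,0,0,0,1,0,0)
step 5: output 2; order=[1,3,5,0,2]; indeg=(0,0,0,0,1,0,0)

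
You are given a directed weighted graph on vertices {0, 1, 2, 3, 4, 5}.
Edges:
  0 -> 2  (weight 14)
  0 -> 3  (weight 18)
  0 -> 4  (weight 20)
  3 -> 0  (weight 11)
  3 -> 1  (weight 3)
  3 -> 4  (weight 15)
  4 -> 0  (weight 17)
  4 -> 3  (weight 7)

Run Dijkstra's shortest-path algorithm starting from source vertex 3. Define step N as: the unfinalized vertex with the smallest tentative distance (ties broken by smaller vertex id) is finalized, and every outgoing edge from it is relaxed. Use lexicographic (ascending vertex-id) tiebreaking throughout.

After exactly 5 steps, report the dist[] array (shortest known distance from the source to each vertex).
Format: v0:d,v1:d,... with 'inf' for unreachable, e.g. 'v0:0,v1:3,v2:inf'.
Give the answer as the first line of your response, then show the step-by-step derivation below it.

v0:11,v1:3,v2:25,v3:0,v4:15,v5:inf

step 1: dist = v0:11,v1:3,v2:inf,v3:0,v4:15,v5:inf
step 2: dist = v0:11,v1:3,v2:inf,v3:0,v4:15,v5:inf
step 3: dist = v0:11,v1:3,v2:25,v3:0,v4:15,v5:inf
step 4: dist = v0:11,v1:3,v2:25,v3:0,v4:15,v5:inf
step 5: dist = v0:11,v1:3,v2:25,v3:0,v4:15,v5:inf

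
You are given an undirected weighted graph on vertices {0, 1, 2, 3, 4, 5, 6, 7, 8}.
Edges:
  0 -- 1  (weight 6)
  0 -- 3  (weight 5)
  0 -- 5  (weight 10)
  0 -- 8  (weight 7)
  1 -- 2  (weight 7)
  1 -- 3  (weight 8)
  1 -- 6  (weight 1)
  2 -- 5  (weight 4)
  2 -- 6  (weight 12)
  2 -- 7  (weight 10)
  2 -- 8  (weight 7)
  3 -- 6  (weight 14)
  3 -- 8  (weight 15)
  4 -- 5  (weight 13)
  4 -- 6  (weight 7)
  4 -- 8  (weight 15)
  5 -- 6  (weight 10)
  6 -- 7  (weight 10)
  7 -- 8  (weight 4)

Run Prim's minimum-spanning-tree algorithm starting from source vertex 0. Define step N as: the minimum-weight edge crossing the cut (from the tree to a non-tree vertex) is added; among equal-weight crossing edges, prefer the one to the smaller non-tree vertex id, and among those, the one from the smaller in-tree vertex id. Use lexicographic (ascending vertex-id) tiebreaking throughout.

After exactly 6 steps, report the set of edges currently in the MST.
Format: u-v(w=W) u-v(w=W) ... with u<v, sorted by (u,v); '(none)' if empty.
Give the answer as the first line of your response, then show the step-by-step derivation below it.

0-1(w=6) 0-3(w=5) 1-2(w=7) 1-6(w=1) 2-5(w=4) 4-6(w=7)

step 1: add edge 0-3 (w=5); MST = {0-3(w=5)}
step 2: add edge 0-1 (w=6); MST = {0-1(w=6) 0-3(w=5)}
step 3: add edge 1-6 (w=1); MST = {0-1(w=6) 0-3(w=5) 1-6(w=1)}
step 4: add edge 1-2 (w=7); MST = {0-1(w=6) 0-3(w=5) 1-2(w=7) 1-6(w=1)}
step 5: add edge 2-5 (w=4); MST = {0-1(w=6) 0-3(w=5) 1-2(w=7) 1-6(w=1) 2-5(w=4)}
step 6: add edge 4-6 (w=7); MST = {0-1(w=6) 0-3(w=5) 1-2(w=7) 1-6(w=1) 2-5(w=4) 4-6(w=7)}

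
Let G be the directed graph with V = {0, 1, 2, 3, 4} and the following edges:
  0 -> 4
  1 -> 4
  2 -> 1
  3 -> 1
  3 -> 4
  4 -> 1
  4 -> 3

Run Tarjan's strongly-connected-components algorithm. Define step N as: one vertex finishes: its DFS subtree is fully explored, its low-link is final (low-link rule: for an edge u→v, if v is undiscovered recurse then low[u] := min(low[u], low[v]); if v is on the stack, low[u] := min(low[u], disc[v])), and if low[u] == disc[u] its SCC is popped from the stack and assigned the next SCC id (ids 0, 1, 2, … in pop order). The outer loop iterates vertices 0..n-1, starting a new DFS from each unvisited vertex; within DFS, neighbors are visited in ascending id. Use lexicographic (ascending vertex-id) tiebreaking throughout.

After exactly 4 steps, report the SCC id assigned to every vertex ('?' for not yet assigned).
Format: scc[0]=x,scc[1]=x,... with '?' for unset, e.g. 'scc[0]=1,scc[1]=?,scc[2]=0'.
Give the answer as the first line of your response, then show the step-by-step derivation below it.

scc[0]=1,scc[1]=0,scc[2]=?,scc[3]=0,scc[4]=0

step 1: low=(low[0]=0,low[1]=1,low[2]=?,low[3]=?,low[4]=1); scc=(scc[0]=?,scc[1]=?,scc[2]=?,scc[3]=?,scc[4]=?)
step 2: low=(low[0]=0,low[1]=1,low[2]=?,low[3]=1,low[4]=1); scc=(scc[0]=?,scc[1]=?,scc[2]=?,scc[3]=?,scc[4]=?)
step 3: low=(low[0]=0,low[1]=1,low[2]=?,low[3]=1,low[4]=1); scc=(scc[0]=?,scc[1]=0,scc[2]=?,scc[3]=0,scc[4]=0)
step 4: low=(low[0]=0,low[1]=1,low[2]=?,low[3]=1,low[4]=1); scc=(scc[0]=1,scc[1]=0,scc[2]=?,scc[3]=0,scc[4]=0)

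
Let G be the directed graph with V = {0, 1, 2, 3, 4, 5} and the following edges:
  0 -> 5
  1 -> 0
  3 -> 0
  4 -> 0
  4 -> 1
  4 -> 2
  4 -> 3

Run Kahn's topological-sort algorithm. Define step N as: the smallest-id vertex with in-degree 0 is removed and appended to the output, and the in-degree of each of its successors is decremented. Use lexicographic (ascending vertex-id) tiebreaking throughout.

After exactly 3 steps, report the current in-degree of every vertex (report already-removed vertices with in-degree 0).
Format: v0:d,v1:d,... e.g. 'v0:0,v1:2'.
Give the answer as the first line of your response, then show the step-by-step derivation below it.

v0:1,v1:0,v2:0,v3:0,v4:0,v5:1

step 1: output 4; order=[4]; indeg=(2,0,0,0,0,1)
step 2: output 1; order=[4,1]; indeg=(1,0,0,0,0,1)
step 3: output 2; order=[4,1,2]; indeg=(1,0,0,0,0,1)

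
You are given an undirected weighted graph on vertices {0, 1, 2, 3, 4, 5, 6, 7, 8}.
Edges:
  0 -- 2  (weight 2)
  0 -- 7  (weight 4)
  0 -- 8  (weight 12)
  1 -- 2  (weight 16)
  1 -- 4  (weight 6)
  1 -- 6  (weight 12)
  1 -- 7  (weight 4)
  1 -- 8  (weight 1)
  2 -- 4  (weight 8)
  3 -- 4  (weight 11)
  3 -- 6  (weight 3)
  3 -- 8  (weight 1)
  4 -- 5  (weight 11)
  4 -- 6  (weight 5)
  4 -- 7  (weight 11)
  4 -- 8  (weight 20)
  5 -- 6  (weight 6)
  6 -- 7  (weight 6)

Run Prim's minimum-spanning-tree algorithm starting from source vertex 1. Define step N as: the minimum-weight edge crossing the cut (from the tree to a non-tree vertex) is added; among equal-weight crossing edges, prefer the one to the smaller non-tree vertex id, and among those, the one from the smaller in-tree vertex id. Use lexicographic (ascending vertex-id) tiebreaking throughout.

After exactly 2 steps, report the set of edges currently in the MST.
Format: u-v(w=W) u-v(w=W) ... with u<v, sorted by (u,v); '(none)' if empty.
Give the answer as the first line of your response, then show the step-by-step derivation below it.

1-8(w=1) 3-8(w=1)

step 1: add edge 1-8 (w=1); MST = {1-8(w=1)}
step 2: add edge 3-8 (w=1); MST = {1-8(w=1) 3-8(w=1)}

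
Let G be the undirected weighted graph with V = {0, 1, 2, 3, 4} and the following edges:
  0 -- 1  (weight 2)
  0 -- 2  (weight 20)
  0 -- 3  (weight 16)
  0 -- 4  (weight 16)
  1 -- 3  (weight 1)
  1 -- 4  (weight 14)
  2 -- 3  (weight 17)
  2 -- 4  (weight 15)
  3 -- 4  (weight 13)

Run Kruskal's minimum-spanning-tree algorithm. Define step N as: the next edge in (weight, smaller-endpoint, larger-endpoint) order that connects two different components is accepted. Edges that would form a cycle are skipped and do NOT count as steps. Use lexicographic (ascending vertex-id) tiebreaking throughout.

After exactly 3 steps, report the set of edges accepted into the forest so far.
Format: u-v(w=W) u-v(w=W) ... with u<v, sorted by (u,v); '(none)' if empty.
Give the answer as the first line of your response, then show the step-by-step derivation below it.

0-1(w=2) 1-3(w=1) 3-4(w=13)

step 1: add edge 1-3 (w=1); MST = {1-3(w=1)}
step 2: add edge 0-1 (w=2); MST = {0-1(w=2) 1-3(w=1)}
step 3: add edge 3-4 (w=13); MST = {0-1(w=2) 1-3(w=1) 3-4(w=13)}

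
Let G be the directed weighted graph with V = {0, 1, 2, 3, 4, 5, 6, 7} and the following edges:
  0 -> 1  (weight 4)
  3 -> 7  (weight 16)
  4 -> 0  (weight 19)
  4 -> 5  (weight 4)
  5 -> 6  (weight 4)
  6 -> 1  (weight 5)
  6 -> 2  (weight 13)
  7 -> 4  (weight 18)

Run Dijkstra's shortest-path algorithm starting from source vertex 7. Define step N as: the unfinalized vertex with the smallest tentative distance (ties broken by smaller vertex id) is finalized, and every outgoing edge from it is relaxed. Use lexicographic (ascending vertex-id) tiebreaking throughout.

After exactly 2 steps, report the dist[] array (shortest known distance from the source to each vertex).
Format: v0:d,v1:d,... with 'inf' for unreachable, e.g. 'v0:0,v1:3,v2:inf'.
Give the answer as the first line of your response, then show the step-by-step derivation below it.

v0:37,v1:inf,v2:inf,v3:inf,v4:18,v5:22,v6:inf,v7:0

step 1: dist = v0:inf,v1:inf,v2:inf,v3:inf,v4:18,v5:inf,v6:inf,v7:0
step 2: dist = v0:37,v1:inf,v2:inf,v3:inf,v4:18,v5:22,v6:inf,v7:0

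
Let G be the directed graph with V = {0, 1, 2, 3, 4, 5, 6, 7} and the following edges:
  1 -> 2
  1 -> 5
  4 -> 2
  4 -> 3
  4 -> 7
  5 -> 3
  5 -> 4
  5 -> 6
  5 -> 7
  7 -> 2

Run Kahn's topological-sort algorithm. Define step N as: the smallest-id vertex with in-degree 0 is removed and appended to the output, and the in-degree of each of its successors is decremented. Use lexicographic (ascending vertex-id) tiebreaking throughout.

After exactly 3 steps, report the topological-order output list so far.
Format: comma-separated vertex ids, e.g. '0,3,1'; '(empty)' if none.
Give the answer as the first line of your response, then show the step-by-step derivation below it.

0,1,5

step 1: output 0; order=[0]; indeg=(0,0,3,2,1,1,1,2)
step 2: output 1; order=[0,1]; indeg=(0,0,2,2,1,0,1,2)
step 3: output 5; order=[0,1,5]; indeg=(0,0,2,1,0,0,0,1)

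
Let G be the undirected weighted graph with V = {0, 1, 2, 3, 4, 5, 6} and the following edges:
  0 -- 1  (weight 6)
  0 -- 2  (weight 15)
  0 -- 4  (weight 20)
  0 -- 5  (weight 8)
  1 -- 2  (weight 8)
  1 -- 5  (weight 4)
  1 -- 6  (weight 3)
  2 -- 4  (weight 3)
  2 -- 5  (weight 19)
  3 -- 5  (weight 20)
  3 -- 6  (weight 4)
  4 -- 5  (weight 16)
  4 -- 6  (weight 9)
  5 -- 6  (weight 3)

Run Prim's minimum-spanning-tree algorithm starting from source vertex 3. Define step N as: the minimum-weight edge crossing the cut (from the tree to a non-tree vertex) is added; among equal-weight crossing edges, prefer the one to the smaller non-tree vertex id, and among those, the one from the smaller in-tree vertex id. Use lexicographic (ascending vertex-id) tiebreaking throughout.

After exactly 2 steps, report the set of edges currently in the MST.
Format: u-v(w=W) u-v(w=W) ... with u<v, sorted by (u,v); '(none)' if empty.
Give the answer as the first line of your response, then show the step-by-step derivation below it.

1-6(w=3) 3-6(w=4)

step 1: add edge 3-6 (w=4); MST = {3-6(w=4)}
step 2: add edge 1-6 (w=3); MST = {1-6(w=3) 3-6(w=4)}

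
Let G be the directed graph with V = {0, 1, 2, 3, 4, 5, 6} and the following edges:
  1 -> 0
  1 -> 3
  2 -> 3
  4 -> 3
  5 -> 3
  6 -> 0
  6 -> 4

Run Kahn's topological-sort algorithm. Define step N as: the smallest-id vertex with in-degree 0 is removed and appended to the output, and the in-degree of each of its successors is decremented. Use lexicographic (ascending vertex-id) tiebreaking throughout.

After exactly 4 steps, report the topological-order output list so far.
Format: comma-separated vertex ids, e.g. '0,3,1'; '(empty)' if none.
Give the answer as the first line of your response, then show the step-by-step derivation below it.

1,2,5,6

step 1: output 1; order=[1]; indeg=(1,0,0,3,1,0,0)
step 2: output 2; order=[1,2]; indeg=(1,0,0,2,1,0,0)
step 3: output 5; order=[1,2,5]; indeg=(1,0,0,1,1,0,0)
step 4: output 6; order=[1,2,5,6]; indeg=(0,0,0,1,0,0,0)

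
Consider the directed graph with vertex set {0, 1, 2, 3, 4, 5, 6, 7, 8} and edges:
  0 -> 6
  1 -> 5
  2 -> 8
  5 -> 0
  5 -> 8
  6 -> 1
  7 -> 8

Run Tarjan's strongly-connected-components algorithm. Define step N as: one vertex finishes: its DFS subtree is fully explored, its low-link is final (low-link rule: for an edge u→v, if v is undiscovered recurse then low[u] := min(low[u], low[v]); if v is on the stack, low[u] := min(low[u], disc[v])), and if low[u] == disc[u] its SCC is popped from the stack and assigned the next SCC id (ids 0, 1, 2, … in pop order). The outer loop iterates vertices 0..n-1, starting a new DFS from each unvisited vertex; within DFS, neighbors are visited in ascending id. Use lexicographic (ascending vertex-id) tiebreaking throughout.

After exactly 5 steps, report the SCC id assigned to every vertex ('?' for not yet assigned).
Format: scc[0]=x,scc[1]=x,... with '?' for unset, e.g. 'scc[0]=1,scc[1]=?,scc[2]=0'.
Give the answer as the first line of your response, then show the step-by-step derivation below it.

scc[0]=1,scc[1]=1,scc[2]=?,scc[3]=?,scc[4]=?,scc[5]=1,scc[6]=1,scc[7]=?,scc[8]=0

step 1: low=(low[0]=0,low[1]=2,low[2]=?,low[3]=?,low[4]=?,low[5]=0,low[6]=1,low[7]=?,low[8]=4); scc=(scc[0]=?,scc[1]=?,scc[2]=?,scc[3]=?,scc[4]=?,scc[5]=?,scc[6]=?,scc[7]=?,scc[8]=0)
step 2: low=(low[0]=0,low[1]=2,low[2]=?,low[3]=?,low[4]=?,low[5]=0,low[6]=1,low[7]=?,low[8]=4); scc=(scc[0]=?,scc[1]=?,scc[2]=?,scc[3]=?,scc[4]=?,scc[5]=?,scc[6]=?,scc[7]=?,scc[8]=0)
step 3: low=(low[0]=0,low[1]=0,low[2]=?,low[3]=?,low[4]=?,low[5]=0,low[6]=1,low[7]=?,low[8]=4); scc=(scc[0]=?,scc[1]=?,scc[2]=?,scc[3]=?,scc[4]=?,scc[5]=?,scc[6]=?,scc[7]=?,scc[8]=0)
step 4: low=(low[0]=0,low[1]=0,low[2]=?,low[3]=?,low[4]=?,low[5]=0,low[6]=0,low[7]=?,low[8]=4); scc=(scc[0]=?,scc[1]=?,scc[2]=?,scc[3]=?,scc[4]=?,scc[5]=?,scc[6]=?,scc[7]=?,scc[8]=0)
step 5: low=(low[0]=0,low[1]=0,low[2]=?,low[3]=?,low[4]=?,low[5]=0,low[6]=0,low[7]=?,low[8]=4); scc=(scc[0]=1,scc[1]=1,scc[2]=?,scc[3]=?,scc[4]=?,scc[5]=1,scc[6]=1,scc[7]=?,scc[8]=0)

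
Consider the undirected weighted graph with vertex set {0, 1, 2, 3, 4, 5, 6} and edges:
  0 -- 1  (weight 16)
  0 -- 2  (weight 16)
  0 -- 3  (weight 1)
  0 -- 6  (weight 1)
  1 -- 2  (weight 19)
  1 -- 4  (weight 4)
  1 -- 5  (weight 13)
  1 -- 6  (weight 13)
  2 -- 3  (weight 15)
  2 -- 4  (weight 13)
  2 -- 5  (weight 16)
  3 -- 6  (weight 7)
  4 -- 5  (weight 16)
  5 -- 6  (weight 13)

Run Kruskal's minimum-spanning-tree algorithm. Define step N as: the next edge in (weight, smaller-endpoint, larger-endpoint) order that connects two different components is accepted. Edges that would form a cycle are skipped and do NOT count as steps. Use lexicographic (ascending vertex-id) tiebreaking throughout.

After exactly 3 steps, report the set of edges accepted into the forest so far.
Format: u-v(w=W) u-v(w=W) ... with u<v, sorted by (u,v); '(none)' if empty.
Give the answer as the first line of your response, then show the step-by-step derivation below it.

0-3(w=1) 0-6(w=1) 1-4(w=4)

step 1: add edge 0-3 (w=1); MST = {0-3(w=1)}
step 2: add edge 0-6 (w=1); MST = {0-3(w=1) 0-6(w=1)}
step 3: add edge 1-4 (w=4); MST = {0-3(w=1) 0-6(w=1) 1-4(w=4)}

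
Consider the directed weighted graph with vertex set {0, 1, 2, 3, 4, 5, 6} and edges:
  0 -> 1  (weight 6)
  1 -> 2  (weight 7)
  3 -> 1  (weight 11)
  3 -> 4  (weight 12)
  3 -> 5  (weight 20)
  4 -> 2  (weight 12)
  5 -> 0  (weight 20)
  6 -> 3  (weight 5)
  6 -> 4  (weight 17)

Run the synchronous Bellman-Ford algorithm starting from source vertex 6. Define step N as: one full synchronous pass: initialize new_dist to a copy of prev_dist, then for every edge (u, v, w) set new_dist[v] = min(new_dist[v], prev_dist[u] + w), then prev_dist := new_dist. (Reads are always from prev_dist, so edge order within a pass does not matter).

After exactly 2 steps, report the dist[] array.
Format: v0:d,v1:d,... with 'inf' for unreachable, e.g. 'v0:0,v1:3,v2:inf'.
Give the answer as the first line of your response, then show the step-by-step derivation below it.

v0:inf,v1:16,v2:29,v3:5,v4:17,v5:25,v6:0

step 1: dist = v0:inf,v1:inf,v2:inf,v3:5,v4:17,v5:inf,v6:0
step 2: dist = v0:inf,v1:16,v2:29,v3:5,v4:17,v5:25,v6:0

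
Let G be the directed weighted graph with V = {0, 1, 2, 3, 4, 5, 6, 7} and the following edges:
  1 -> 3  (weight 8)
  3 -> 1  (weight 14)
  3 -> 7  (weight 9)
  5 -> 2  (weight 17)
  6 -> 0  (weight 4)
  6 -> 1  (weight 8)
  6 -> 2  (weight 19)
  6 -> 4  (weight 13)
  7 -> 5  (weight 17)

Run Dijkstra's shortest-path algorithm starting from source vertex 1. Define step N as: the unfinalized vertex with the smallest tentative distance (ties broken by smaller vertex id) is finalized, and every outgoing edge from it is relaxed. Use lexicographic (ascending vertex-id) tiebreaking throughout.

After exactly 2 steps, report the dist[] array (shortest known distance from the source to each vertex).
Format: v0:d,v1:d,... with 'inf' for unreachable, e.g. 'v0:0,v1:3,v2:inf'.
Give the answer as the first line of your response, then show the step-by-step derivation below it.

v0:inf,v1:0,v2:inf,v3:8,v4:inf,v5:inf,v6:inf,v7:17

step 1: dist = v0:inf,v1:0,v2:inf,v3:8,v4:inf,v5:inf,v6:inf,v7:inf
step 2: dist = v0:inf,v1:0,v2:inf,v3:8,v4:inf,v5:inf,v6:inf,v7:17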